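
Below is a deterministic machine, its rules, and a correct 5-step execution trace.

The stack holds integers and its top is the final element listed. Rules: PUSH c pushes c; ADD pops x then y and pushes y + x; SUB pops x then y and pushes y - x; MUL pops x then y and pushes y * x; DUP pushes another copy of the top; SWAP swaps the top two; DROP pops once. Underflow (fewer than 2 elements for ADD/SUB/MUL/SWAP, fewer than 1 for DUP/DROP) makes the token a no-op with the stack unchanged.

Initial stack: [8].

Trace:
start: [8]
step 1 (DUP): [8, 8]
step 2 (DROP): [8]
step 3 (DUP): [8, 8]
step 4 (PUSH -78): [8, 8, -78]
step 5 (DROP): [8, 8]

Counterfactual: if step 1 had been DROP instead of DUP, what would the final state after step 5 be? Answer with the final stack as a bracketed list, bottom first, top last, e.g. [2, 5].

[]

(re-executing from step 1 with the substitution; state before step 1: [8])
step 1 (DROP): []
step 2 (DROP): []
step 3 (DUP): []
step 4 (PUSH -78): [-78]
step 5 (DROP): []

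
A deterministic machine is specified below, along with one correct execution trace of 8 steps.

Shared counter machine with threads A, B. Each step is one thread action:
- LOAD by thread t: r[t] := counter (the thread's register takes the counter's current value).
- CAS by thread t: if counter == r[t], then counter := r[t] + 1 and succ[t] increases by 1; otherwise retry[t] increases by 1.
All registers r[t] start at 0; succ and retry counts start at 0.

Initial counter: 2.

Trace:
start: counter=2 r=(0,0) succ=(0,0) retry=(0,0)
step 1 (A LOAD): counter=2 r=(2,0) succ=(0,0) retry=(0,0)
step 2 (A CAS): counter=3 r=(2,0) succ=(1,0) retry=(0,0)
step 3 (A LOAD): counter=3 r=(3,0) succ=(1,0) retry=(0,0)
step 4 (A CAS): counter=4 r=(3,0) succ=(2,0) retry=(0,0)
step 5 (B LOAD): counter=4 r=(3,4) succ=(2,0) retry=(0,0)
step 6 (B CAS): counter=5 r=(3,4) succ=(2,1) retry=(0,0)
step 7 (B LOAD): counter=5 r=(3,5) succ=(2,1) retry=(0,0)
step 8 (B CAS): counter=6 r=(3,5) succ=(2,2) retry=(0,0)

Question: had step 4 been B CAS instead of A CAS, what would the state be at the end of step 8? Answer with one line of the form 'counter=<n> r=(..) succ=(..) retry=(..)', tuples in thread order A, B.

counter=5 r=(3,4) succ=(1,2) retry=(0,1)

(re-executing from step 4 with the substitution; state before step 4: counter=3 r=(3,0) succ=(1,0) retry=(0,0))
step 4 (B CAS): counter=3 r=(3,0) succ=(1,0) retry=(0,1)
step 5 (B LOAD): counter=3 r=(3,3) succ=(1,0) retry=(0,1)
step 6 (B CAS): counter=4 r=(3,3) succ=(1,1) retry=(0,1)
step 7 (B LOAD): counter=4 r=(3,4) succ=(1,1) retry=(0,1)
step 8 (B CAS): counter=5 r=(3,4) succ=(1,2) retry=(0,1)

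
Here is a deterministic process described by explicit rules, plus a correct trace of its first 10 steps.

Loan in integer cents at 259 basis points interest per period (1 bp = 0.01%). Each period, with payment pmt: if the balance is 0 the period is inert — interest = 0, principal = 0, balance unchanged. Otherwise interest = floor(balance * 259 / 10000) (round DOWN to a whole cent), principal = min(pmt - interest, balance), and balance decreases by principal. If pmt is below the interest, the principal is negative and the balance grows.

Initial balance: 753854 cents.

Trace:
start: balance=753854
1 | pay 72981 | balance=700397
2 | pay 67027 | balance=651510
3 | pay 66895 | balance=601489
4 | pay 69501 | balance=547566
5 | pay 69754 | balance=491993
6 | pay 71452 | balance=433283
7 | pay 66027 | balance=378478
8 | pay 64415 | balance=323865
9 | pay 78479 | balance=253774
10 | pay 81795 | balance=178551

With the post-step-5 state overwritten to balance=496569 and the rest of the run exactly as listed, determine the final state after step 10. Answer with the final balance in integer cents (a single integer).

183752

state after step 5 := balance=496569
6 | pay 71452 | balance=437978
7 | pay 66027 | balance=383294
8 | pay 64415 | balance=328806
9 | pay 78479 | balance=258843
10 | pay 81795 | balance=183752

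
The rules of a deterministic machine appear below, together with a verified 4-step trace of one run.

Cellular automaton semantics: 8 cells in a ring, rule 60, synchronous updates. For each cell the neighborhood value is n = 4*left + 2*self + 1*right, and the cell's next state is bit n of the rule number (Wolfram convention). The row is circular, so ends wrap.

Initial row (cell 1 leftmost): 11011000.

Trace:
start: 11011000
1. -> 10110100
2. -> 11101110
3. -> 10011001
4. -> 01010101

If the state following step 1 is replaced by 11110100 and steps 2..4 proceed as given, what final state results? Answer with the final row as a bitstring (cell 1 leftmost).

00101101

state after step 1 := 11110100
2. -> 10001110
3. -> 11001001
4. -> 00101101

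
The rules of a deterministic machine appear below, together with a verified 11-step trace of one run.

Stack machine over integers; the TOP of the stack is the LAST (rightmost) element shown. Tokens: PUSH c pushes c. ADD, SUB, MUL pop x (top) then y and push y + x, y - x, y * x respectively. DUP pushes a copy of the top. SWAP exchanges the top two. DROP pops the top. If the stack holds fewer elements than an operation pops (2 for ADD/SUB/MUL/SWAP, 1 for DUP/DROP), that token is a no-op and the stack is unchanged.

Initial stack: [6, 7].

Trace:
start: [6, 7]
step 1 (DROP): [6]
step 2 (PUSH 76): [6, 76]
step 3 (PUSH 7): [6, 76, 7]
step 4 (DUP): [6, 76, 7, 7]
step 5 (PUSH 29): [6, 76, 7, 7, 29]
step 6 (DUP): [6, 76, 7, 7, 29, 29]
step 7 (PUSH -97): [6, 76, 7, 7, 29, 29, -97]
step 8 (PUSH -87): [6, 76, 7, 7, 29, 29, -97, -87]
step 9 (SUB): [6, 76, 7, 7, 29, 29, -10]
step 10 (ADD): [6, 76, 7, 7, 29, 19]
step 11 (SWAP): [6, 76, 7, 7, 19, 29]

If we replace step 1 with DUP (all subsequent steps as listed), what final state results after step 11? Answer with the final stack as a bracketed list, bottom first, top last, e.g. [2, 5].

[6, 7, 7, 76, 7, 7, 19, 29]

(re-executing from step 1 with the substitution; state before step 1: [6, 7])
step 1 (DUP): [6, 7, 7]
step 2 (PUSH 76): [6, 7, 7, 76]
step 3 (PUSH 7): [6, 7, 7, 76, 7]
step 4 (DUP): [6, 7, 7, 76, 7, 7]
step 5 (PUSH 29): [6, 7, 7, 76, 7, 7, 29]
step 6 (DUP): [6, 7, 7, 76, 7, 7, 29, 29]
step 7 (PUSH -97): [6, 7, 7, 76, 7, 7, 29, 29, -97]
step 8 (PUSH -87): [6, 7, 7, 76, 7, 7, 29, 29, -97, -87]
step 9 (SUB): [6, 7, 7, 76, 7, 7, 29, 29, -10]
step 10 (ADD): [6, 7, 7, 76, 7, 7, 29, 19]
step 11 (SWAP): [6, 7, 7, 76, 7, 7, 19, 29]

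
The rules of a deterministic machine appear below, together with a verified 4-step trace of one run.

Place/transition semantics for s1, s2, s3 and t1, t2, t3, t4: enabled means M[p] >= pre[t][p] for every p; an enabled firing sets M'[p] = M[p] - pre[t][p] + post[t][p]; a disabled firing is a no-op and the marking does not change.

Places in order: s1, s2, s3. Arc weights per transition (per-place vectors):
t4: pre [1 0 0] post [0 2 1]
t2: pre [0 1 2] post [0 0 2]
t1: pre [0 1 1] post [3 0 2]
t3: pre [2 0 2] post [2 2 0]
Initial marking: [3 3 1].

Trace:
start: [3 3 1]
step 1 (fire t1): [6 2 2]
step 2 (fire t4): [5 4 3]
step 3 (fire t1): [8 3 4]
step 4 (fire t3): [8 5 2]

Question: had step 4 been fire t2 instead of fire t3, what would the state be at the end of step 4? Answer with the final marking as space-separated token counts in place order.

(re-executing from step 4 with the substitution; state before step 4: [8 3 4])
step 4 (fire t2): [8 2 4]

8 2 4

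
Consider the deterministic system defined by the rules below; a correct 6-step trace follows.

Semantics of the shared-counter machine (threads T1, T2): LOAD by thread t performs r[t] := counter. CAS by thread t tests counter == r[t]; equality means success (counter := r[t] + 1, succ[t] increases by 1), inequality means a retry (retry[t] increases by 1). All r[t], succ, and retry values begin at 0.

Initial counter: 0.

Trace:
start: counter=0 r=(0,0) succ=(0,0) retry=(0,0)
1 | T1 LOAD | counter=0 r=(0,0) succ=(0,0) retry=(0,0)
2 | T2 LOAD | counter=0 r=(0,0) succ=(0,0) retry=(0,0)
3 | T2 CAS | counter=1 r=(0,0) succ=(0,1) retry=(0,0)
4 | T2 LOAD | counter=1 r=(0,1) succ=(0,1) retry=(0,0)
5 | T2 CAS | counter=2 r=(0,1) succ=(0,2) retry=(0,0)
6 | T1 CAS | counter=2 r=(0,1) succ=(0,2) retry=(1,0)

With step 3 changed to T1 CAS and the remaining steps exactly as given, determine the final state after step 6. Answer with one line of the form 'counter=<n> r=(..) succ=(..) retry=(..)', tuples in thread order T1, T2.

(re-executing from step 3 with the substitution; state before step 3: counter=0 r=(0,0) succ=(0,0) retry=(0,0))
3 | T1 CAS | counter=1 r=(0,0) succ=(1,0) retry=(0,0)
4 | T2 LOAD | counter=1 r=(0,1) succ=(1,0) retry=(0,0)
5 | T2 CAS | counter=2 r=(0,1) succ=(1,1) retry=(0,0)
6 | T1 CAS | counter=2 r=(0,1) succ=(1,1) retry=(1,0)

counter=2 r=(0,1) succ=(1,1) retry=(1,0)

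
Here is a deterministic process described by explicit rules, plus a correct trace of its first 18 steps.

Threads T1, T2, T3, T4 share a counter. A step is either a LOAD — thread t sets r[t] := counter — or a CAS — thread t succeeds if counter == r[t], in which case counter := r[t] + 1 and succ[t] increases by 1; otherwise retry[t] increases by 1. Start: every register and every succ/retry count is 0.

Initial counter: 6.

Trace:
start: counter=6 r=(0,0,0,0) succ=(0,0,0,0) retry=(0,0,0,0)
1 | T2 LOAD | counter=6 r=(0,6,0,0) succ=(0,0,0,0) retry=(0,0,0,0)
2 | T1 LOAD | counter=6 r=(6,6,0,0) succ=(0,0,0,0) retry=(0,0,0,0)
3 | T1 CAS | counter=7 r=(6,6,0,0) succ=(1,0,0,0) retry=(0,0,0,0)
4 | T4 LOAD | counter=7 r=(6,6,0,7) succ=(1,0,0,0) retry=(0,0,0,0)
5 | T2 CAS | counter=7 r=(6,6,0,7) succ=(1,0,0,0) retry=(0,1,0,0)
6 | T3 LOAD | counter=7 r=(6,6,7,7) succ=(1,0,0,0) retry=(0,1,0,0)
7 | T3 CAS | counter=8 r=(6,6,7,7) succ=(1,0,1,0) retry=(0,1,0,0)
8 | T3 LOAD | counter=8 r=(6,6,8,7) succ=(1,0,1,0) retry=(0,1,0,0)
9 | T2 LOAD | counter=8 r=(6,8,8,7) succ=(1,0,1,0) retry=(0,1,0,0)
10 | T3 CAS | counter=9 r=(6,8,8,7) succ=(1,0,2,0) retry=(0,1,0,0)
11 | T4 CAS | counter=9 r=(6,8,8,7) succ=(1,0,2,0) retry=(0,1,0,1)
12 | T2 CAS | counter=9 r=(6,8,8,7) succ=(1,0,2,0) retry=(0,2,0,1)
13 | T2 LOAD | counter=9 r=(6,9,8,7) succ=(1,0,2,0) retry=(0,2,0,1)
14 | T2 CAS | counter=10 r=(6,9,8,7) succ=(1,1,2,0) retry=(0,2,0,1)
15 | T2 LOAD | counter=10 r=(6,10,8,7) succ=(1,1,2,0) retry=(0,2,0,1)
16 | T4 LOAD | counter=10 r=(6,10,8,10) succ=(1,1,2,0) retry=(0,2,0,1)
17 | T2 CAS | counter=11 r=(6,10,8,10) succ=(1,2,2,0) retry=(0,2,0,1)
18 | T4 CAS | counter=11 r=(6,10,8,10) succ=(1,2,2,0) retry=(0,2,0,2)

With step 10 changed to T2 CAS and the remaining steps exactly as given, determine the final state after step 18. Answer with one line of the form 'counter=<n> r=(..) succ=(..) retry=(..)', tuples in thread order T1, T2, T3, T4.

counter=11 r=(6,10,8,10) succ=(1,3,1,0) retry=(0,2,0,2)

(re-executing from step 10 with the substitution; state before step 10: counter=8 r=(6,8,8,7) succ=(1,0,1,0) retry=(0,1,0,0))
10 | T2 CAS | counter=9 r=(6,8,8,7) succ=(1,1,1,0) retry=(0,1,0,0)
11 | T4 CAS | counter=9 r=(6,8,8,7) succ=(1,1,1,0) retry=(0,1,0,1)
12 | T2 CAS | counter=9 r=(6,8,8,7) succ=(1,1,1,0) retry=(0,2,0,1)
13 | T2 LOAD | counter=9 r=(6,9,8,7) succ=(1,1,1,0) retry=(0,2,0,1)
14 | T2 CAS | counter=10 r=(6,9,8,7) succ=(1,2,1,0) retry=(0,2,0,1)
15 | T2 LOAD | counter=10 r=(6,10,8,7) succ=(1,2,1,0) retry=(0,2,0,1)
16 | T4 LOAD | counter=10 r=(6,10,8,10) succ=(1,2,1,0) retry=(0,2,0,1)
17 | T2 CAS | counter=11 r=(6,10,8,10) succ=(1,3,1,0) retry=(0,2,0,1)
18 | T4 CAS | counter=11 r=(6,10,8,10) succ=(1,3,1,0) retry=(0,2,0,2)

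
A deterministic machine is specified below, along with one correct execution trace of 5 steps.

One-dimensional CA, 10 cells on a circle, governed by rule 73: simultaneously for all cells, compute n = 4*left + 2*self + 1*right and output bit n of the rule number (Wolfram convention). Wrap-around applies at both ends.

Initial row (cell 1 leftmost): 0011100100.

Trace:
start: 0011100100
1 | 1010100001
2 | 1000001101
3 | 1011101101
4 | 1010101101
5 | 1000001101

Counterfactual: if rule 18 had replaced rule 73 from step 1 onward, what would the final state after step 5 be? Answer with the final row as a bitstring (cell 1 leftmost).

1001000000

(re-executing steps 1..5 under rule 18; state before step 1: 0011100100)
1 | 0100011010
2 | 1010100001
3 | 0000010010
4 | 0000101101
5 | 1001000000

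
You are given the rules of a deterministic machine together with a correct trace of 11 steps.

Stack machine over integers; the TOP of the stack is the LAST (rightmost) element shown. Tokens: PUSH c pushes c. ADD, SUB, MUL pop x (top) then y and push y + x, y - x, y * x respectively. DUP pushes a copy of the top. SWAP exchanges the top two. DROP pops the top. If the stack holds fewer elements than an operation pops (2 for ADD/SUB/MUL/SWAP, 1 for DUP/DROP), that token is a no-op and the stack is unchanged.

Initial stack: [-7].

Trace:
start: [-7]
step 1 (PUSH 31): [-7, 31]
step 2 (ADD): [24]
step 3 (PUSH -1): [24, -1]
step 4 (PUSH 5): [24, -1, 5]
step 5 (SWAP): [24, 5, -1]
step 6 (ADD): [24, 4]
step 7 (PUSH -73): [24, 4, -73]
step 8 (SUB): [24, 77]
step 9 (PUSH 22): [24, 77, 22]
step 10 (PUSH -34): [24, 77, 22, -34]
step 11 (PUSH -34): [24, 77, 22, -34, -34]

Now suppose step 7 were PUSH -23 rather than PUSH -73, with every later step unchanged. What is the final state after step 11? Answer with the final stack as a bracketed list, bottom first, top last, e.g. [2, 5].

(re-executing from step 7 with the substitution; state before step 7: [24, 4])
step 7 (PUSH -23): [24, 4, -23]
step 8 (SUB): [24, 27]
step 9 (PUSH 22): [24, 27, 22]
step 10 (PUSH -34): [24, 27, 22, -34]
step 11 (PUSH -34): [24, 27, 22, -34, -34]

[24, 27, 22, -34, -34]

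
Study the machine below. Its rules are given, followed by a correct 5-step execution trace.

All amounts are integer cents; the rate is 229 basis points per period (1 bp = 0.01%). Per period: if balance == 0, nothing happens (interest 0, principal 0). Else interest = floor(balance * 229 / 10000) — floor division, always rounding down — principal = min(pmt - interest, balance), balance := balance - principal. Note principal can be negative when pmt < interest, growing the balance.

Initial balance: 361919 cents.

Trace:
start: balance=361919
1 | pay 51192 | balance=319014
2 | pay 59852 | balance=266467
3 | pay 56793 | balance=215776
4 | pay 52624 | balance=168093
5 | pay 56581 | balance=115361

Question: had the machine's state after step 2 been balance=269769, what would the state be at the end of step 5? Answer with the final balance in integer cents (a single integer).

118894

state after step 2 := balance=269769
3 | pay 56793 | balance=219153
4 | pay 52624 | balance=171547
5 | pay 56581 | balance=118894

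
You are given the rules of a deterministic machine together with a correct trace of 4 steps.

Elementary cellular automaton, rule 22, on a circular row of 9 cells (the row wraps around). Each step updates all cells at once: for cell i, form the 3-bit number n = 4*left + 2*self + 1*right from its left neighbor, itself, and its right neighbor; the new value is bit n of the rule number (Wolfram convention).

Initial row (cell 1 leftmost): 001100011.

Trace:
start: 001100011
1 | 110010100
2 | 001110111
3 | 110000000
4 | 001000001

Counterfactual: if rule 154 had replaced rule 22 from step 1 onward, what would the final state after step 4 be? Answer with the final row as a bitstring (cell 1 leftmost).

(re-executing steps 1..4 under rule 154; state before step 1: 001100011)
1 | 111010110
2 | 110000100
3 | 101001011
4 | 000110011

000110011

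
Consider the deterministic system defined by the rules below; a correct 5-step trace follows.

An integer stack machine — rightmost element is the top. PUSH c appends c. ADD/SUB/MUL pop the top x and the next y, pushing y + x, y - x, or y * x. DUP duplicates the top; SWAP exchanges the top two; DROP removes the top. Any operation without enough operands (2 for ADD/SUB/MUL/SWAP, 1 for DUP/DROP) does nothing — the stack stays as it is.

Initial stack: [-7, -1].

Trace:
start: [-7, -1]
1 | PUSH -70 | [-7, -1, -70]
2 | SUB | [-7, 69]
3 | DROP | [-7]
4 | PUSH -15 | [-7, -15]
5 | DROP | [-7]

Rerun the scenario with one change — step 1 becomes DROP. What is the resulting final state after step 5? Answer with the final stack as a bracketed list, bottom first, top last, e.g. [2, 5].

(re-executing from step 1 with the substitution; state before step 1: [-7, -1])
1 | DROP | [-7]
2 | SUB | [-7]
3 | DROP | []
4 | PUSH -15 | [-15]
5 | DROP | []

[]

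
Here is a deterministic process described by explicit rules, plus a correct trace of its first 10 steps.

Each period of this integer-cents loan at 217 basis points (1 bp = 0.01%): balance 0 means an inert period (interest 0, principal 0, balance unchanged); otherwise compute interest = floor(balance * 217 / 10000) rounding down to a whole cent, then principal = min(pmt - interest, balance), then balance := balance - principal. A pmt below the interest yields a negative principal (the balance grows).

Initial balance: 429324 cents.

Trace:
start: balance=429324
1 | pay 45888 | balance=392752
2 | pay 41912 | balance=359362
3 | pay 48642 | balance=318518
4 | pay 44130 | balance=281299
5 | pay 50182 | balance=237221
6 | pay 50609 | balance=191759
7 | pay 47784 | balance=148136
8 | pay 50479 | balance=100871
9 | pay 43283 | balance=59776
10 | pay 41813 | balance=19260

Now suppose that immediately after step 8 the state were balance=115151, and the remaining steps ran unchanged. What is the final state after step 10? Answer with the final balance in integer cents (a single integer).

state after step 8 := balance=115151
9 | pay 43283 | balance=74366
10 | pay 41813 | balance=34166

34166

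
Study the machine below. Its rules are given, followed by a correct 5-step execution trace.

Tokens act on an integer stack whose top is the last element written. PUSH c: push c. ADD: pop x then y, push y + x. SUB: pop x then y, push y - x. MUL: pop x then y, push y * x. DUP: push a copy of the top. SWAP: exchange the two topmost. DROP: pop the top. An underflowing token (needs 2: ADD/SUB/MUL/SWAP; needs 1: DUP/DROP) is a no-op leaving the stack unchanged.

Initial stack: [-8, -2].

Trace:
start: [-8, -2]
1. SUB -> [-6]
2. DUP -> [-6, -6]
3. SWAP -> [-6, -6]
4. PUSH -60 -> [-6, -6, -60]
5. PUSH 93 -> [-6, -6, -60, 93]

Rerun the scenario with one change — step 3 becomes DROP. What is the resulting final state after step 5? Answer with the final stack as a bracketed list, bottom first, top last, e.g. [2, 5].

(re-executing from step 3 with the substitution; state before step 3: [-6, -6])
3. DROP -> [-6]
4. PUSH -60 -> [-6, -60]
5. PUSH 93 -> [-6, -60, 93]

[-6, -60, 93]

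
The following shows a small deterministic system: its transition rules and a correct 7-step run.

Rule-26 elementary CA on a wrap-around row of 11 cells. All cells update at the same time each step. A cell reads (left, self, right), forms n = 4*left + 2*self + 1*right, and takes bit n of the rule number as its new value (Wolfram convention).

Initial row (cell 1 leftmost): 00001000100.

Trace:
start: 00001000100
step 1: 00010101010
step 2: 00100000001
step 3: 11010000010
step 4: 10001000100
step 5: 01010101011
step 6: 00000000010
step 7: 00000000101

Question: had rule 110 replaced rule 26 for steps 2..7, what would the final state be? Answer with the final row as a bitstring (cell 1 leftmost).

10100111001

(re-executing steps 2..7 under rule 110; state before step 2: 00010101010)
step 2: 00111111110
step 3: 01100000010
step 4: 11100000110
step 5: 10100001111
step 6: 11100011000
step 7: 10100111001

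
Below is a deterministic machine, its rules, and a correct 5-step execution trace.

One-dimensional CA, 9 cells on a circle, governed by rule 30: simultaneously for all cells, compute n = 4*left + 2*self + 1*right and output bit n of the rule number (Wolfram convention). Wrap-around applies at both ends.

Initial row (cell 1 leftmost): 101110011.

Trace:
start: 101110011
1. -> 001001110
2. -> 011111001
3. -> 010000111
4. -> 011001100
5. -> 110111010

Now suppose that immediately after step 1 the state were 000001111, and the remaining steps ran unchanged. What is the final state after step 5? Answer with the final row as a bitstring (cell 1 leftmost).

state after step 1 := 000001111
2. -> 100011000
3. -> 110110101
4. -> 000100101
5. -> 101111101

101111101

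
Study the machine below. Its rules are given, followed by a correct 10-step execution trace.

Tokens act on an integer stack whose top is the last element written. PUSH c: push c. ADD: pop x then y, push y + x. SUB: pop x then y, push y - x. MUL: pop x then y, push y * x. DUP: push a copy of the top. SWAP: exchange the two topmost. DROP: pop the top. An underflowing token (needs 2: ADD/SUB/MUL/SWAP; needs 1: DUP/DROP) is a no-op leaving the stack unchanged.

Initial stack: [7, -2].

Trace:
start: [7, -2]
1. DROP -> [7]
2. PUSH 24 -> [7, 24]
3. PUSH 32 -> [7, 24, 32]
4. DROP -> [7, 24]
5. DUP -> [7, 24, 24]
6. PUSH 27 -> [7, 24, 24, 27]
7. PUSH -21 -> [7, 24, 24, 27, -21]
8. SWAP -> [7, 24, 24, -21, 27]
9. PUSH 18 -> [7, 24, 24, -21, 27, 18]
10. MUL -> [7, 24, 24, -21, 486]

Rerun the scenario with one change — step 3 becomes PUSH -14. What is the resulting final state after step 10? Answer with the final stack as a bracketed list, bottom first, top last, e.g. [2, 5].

[7, 24, 24, -21, 486]

(re-executing from step 3 with the substitution; state before step 3: [7, 24])
3. PUSH -14 -> [7, 24, -14]
4. DROP -> [7, 24]
5. DUP -> [7, 24, 24]
6. PUSH 27 -> [7, 24, 24, 27]
7. PUSH -21 -> [7, 24, 24, 27, -21]
8. SWAP -> [7, 24, 24, -21, 27]
9. PUSH 18 -> [7, 24, 24, -21, 27, 18]
10. MUL -> [7, 24, 24, -21, 486]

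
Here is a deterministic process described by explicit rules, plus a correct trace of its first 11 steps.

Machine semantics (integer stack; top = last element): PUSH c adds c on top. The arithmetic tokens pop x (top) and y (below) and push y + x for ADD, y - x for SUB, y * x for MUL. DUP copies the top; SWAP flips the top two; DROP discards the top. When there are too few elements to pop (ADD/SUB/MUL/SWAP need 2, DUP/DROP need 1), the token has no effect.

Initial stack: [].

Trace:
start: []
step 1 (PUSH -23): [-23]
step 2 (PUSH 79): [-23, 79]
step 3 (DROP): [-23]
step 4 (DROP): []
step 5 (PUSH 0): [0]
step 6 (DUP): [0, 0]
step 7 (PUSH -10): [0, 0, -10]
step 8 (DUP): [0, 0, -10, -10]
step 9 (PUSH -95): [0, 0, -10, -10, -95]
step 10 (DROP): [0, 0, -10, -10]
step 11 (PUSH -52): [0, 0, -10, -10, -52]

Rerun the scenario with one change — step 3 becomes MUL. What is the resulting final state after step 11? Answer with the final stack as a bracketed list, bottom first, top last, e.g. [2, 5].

[0, 0, -10, -10, -52]

(re-executing from step 3 with the substitution; state before step 3: [-23, 79])
step 3 (MUL): [-1817]
step 4 (DROP): []
step 5 (PUSH 0): [0]
step 6 (DUP): [0, 0]
step 7 (PUSH -10): [0, 0, -10]
step 8 (DUP): [0, 0, -10, -10]
step 9 (PUSH -95): [0, 0, -10, -10, -95]
step 10 (DROP): [0, 0, -10, -10]
step 11 (PUSH -52): [0, 0, -10, -10, -52]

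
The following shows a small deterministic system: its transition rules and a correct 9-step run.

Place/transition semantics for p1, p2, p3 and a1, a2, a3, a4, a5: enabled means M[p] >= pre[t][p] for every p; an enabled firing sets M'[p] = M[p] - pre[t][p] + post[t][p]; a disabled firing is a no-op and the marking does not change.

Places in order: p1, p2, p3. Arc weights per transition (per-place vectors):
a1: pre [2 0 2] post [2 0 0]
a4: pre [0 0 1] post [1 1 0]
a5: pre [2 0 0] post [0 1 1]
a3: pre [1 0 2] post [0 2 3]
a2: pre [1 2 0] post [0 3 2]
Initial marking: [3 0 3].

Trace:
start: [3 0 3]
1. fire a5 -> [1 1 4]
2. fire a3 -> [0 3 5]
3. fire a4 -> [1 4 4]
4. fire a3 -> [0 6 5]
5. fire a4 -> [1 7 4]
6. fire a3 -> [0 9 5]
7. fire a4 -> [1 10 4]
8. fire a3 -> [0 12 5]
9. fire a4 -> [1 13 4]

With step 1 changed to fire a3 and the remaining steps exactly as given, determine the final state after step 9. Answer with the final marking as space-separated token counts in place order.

(re-executing from step 1 with the substitution; state before step 1: [3 0 3])
1. fire a3 -> [2 2 4]
2. fire a3 -> [1 4 5]
3. fire a4 -> [2 5 4]
4. fire a3 -> [1 7 5]
5. fire a4 -> [2 8 4]
6. fire a3 -> [1 10 5]
7. fire a4 -> [2 11 4]
8. fire a3 -> [1 13 5]
9. fire a4 -> [2 14 4]

2 14 4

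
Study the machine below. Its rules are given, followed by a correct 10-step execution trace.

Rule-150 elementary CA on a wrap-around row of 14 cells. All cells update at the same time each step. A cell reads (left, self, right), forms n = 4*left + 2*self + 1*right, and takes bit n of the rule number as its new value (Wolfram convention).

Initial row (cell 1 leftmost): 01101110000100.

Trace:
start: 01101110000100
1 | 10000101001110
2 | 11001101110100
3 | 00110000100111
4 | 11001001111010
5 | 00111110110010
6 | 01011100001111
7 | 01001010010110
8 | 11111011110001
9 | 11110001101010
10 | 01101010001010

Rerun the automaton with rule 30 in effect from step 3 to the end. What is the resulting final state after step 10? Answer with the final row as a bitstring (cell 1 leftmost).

11100111110100

(re-executing steps 3..10 under rule 30; state before step 3: 11001101110100)
3 | 10111001000111
4 | 00100111101100
5 | 01111100001010
6 | 11000010011011
7 | 00100111110010
8 | 01111100001111
9 | 01000010011000
10 | 11100111110100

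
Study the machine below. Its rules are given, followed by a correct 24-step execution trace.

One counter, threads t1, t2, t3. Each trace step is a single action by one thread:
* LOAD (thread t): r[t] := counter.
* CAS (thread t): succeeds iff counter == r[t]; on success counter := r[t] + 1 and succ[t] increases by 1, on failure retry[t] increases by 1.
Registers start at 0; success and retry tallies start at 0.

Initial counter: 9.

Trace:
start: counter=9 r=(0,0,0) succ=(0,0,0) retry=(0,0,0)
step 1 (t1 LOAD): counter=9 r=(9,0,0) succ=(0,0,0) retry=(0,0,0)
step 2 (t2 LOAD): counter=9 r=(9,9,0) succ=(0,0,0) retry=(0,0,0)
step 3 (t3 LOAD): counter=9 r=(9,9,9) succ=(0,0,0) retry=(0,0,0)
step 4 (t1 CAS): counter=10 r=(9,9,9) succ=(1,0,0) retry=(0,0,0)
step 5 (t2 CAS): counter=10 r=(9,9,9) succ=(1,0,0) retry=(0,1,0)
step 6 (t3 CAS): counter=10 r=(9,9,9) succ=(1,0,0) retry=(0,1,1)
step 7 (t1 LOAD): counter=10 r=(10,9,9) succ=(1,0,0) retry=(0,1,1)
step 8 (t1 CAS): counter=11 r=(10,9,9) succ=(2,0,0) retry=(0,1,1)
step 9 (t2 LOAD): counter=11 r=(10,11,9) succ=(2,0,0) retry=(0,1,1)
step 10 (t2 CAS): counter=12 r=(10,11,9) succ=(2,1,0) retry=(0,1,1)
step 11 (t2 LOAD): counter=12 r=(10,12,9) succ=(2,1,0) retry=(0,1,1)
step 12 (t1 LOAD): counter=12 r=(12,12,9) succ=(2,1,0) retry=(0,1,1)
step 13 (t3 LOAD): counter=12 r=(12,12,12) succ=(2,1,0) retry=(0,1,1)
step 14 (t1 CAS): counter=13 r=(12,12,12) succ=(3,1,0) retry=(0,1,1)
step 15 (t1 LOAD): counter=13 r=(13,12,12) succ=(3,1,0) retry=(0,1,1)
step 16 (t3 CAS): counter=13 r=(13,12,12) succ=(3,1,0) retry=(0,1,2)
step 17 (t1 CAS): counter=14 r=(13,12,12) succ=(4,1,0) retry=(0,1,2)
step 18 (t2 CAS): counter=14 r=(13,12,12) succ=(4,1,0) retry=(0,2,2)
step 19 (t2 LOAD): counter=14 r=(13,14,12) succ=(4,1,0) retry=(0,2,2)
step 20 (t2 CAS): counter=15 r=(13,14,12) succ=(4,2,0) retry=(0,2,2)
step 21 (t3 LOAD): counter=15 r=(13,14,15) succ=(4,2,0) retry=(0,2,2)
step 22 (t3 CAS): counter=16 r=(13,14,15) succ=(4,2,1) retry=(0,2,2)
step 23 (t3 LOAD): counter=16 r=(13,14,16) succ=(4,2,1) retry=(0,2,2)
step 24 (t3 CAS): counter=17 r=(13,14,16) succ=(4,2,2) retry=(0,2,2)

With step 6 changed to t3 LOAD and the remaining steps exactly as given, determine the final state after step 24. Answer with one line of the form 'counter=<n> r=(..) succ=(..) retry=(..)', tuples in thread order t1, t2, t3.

counter=17 r=(13,14,16) succ=(4,2,2) retry=(0,2,1)

(re-executing from step 6 with the substitution; state before step 6: counter=10 r=(9,9,9) succ=(1,0,0) retry=(0,1,0))
step 6 (t3 LOAD): counter=10 r=(9,9,10) succ=(1,0,0) retry=(0,1,0)
step 7 (t1 LOAD): counter=10 r=(10,9,10) succ=(1,0,0) retry=(0,1,0)
step 8 (t1 CAS): counter=11 r=(10,9,10) succ=(2,0,0) retry=(0,1,0)
step 9 (t2 LOAD): counter=11 r=(10,11,10) succ=(2,0,0) retry=(0,1,0)
step 10 (t2 CAS): counter=12 r=(10,11,10) succ=(2,1,0) retry=(0,1,0)
step 11 (t2 LOAD): counter=12 r=(10,12,10) succ=(2,1,0) retry=(0,1,0)
step 12 (t1 LOAD): counter=12 r=(12,12,10) succ=(2,1,0) retry=(0,1,0)
step 13 (t3 LOAD): counter=12 r=(12,12,12) succ=(2,1,0) retry=(0,1,0)
step 14 (t1 CAS): counter=13 r=(12,12,12) succ=(3,1,0) retry=(0,1,0)
step 15 (t1 LOAD): counter=13 r=(13,12,12) succ=(3,1,0) retry=(0,1,0)
step 16 (t3 CAS): counter=13 r=(13,12,12) succ=(3,1,0) retry=(0,1,1)
step 17 (t1 CAS): counter=14 r=(13,12,12) succ=(4,1,0) retry=(0,1,1)
step 18 (t2 CAS): counter=14 r=(13,12,12) succ=(4,1,0) retry=(0,2,1)
step 19 (t2 LOAD): counter=14 r=(13,14,12) succ=(4,1,0) retry=(0,2,1)
step 20 (t2 CAS): counter=15 r=(13,14,12) succ=(4,2,0) retry=(0,2,1)
step 21 (t3 LOAD): counter=15 r=(13,14,15) succ=(4,2,0) retry=(0,2,1)
step 22 (t3 CAS): counter=16 r=(13,14,15) succ=(4,2,1) retry=(0,2,1)
step 23 (t3 LOAD): counter=16 r=(13,14,16) succ=(4,2,1) retry=(0,2,1)
step 24 (t3 CAS): counter=17 r=(13,14,16) succ=(4,2,2) retry=(0,2,1)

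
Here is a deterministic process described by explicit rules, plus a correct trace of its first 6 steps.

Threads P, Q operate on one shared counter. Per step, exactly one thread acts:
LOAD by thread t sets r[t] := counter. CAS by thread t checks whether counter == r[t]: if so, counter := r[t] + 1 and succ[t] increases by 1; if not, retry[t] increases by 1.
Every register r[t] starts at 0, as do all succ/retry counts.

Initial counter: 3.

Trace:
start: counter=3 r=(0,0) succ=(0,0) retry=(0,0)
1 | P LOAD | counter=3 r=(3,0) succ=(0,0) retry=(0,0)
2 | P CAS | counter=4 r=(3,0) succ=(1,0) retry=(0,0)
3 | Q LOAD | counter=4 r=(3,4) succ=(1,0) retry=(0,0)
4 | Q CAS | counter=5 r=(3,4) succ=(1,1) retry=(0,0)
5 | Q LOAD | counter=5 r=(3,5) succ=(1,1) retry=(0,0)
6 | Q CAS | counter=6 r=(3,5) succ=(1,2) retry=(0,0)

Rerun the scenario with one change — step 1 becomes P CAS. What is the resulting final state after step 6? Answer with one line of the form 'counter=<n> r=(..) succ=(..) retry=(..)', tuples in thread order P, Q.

counter=5 r=(0,4) succ=(0,2) retry=(2,0)

(re-executing from step 1 with the substitution; state before step 1: counter=3 r=(0,0) succ=(0,0) retry=(0,0))
1 | P CAS | counter=3 r=(0,0) succ=(0,0) retry=(1,0)
2 | P CAS | counter=3 r=(0,0) succ=(0,0) retry=(2,0)
3 | Q LOAD | counter=3 r=(0,3) succ=(0,0) retry=(2,0)
4 | Q CAS | counter=4 r=(0,3) succ=(0,1) retry=(2,0)
5 | Q LOAD | counter=4 r=(0,4) succ=(0,1) retry=(2,0)
6 | Q CAS | counter=5 r=(0,4) succ=(0,2) retry=(2,0)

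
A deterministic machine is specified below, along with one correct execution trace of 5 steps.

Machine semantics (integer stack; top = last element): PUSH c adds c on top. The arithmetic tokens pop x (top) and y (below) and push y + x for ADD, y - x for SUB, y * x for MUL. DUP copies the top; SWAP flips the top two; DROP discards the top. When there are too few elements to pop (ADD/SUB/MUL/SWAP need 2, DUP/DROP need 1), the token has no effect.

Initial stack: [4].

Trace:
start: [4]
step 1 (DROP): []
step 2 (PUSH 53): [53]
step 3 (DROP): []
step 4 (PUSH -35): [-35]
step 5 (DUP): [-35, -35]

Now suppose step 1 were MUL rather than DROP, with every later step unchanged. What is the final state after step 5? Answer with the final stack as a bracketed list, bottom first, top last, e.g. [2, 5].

(re-executing from step 1 with the substitution; state before step 1: [4])
step 1 (MUL): [4]
step 2 (PUSH 53): [4, 53]
step 3 (DROP): [4]
step 4 (PUSH -35): [4, -35]
step 5 (DUP): [4, -35, -35]

[4, -35, -35]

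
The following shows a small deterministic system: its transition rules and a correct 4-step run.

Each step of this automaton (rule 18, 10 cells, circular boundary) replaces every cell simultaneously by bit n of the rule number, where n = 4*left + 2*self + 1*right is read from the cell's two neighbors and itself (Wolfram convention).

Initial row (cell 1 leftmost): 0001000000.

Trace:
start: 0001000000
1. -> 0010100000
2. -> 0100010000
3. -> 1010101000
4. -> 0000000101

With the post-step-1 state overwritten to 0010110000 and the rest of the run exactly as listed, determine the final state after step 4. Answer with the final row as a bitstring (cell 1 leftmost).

0001100011

state after step 1 := 0010110000
2. -> 0100001000
3. -> 1010010100
4. -> 0001100011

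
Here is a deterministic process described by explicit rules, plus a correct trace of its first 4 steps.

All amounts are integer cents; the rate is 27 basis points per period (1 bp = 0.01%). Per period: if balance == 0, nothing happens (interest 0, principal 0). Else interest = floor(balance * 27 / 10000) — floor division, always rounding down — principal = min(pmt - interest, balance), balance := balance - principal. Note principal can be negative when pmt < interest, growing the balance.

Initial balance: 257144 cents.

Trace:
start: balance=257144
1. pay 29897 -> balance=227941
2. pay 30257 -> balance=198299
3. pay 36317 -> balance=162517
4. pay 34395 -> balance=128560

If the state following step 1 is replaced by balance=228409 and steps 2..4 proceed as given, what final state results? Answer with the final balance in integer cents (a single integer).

state after step 1 := balance=228409
2. pay 30257 -> balance=198768
3. pay 36317 -> balance=162987
4. pay 34395 -> balance=129032

129032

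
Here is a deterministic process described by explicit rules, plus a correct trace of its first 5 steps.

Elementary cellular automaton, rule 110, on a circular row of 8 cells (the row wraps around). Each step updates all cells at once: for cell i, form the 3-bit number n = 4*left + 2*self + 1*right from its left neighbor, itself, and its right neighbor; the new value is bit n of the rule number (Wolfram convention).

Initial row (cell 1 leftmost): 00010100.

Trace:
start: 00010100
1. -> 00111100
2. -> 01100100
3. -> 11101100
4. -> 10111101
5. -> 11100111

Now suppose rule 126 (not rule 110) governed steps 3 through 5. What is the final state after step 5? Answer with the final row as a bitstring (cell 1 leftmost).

11000110

(re-executing steps 3..5 under rule 126; state before step 3: 01100100)
3. -> 11111110
4. -> 10000011
5. -> 11000110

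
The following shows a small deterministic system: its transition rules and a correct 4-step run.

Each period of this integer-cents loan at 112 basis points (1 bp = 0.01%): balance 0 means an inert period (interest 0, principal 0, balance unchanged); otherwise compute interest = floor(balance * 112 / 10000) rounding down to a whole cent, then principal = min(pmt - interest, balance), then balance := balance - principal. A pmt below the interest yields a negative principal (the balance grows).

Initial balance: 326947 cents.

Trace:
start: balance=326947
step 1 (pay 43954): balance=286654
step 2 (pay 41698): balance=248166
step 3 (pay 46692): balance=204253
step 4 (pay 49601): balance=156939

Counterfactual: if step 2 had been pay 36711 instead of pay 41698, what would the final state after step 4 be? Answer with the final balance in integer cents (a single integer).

162039

(re-executing from step 2 with the substitution; state before step 2: balance=286654)
step 2 (pay 36711): balance=253153
step 3 (pay 46692): balance=209296
step 4 (pay 49601): balance=162039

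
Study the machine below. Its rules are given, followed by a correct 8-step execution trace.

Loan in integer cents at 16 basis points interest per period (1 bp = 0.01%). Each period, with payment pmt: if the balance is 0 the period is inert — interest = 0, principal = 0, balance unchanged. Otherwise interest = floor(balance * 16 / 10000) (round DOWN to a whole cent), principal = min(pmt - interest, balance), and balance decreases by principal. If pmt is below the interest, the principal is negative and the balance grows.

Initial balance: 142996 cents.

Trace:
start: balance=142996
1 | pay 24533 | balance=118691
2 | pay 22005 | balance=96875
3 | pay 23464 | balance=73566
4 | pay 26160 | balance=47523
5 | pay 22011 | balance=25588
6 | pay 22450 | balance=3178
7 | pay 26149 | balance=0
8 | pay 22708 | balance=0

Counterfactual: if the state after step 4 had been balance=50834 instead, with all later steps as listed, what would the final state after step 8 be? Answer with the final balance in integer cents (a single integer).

0

state after step 4 := balance=50834
5 | pay 22011 | balance=28904
6 | pay 22450 | balance=6500
7 | pay 26149 | balance=0
8 | pay 22708 | balance=0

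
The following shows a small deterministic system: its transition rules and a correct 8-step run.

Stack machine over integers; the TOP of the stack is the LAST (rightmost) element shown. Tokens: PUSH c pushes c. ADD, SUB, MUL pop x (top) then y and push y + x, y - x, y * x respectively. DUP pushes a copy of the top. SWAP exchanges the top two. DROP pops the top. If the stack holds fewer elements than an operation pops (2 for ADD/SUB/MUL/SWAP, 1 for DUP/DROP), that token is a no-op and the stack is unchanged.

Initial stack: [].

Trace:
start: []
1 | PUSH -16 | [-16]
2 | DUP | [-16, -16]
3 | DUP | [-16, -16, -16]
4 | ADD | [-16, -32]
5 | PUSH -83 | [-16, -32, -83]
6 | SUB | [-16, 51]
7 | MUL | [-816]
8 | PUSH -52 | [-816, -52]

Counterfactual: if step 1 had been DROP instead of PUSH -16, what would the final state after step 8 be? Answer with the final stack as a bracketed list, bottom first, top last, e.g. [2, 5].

(re-executing from step 1 with the substitution; state before step 1: [])
1 | DROP | []
2 | DUP | []
3 | DUP | []
4 | ADD | []
5 | PUSH -83 | [-83]
6 | SUB | [-83]
7 | MUL | [-83]
8 | PUSH -52 | [-83, -52]

[-83, -52]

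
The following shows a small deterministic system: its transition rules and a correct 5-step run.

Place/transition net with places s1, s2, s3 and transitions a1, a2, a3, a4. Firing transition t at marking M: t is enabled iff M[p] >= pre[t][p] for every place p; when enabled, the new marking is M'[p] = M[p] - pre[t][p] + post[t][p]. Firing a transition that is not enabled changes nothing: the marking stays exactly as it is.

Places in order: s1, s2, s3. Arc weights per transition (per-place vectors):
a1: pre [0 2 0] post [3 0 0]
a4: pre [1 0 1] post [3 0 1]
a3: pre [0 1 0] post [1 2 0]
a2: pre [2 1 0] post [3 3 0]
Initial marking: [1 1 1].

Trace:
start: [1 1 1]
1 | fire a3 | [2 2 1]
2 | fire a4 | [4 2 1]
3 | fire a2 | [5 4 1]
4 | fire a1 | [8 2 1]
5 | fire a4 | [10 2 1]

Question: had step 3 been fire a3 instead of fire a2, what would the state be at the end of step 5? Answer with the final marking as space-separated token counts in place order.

10 1 1

(re-executing from step 3 with the substitution; state before step 3: [4 2 1])
3 | fire a3 | [5 3 1]
4 | fire a1 | [8 1 1]
5 | fire a4 | [10 1 1]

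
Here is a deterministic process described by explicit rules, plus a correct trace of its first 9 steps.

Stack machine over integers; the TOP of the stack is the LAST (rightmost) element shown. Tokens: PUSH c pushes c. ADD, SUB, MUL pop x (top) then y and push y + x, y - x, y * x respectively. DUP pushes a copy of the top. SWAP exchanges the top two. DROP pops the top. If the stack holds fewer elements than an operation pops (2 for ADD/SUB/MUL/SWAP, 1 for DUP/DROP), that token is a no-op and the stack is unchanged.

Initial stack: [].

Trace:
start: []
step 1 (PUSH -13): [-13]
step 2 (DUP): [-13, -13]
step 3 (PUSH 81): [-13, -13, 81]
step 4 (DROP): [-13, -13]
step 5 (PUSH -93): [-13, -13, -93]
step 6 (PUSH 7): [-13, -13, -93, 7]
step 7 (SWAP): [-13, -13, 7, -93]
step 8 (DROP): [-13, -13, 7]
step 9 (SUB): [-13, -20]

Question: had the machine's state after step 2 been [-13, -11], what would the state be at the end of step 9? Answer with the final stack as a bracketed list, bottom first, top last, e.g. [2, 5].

state after step 2 := [-13, -11]
step 3 (PUSH 81): [-13, -11, 81]
step 4 (DROP): [-13, -11]
step 5 (PUSH -93): [-13, -11, -93]
step 6 (PUSH 7): [-13, -11, -93, 7]
step 7 (SWAP): [-13, -11, 7, -93]
step 8 (DROP): [-13, -11, 7]
step 9 (SUB): [-13, -18]

[-13, -18]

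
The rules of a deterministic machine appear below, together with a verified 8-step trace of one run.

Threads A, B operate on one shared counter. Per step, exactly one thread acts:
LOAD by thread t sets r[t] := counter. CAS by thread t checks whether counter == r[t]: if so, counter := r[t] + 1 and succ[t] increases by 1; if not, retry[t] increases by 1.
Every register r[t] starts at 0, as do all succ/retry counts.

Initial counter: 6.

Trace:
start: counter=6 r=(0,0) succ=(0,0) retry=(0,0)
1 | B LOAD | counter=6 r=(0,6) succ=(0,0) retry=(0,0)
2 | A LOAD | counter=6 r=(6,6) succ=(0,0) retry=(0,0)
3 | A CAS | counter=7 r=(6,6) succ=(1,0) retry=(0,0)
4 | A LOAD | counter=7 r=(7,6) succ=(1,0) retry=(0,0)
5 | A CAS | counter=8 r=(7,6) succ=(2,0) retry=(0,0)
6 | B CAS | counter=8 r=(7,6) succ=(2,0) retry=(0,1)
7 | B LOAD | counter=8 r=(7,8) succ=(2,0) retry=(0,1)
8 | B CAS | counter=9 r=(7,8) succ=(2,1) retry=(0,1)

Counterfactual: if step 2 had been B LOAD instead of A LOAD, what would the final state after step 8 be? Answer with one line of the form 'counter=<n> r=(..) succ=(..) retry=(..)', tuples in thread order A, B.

counter=8 r=(6,7) succ=(1,1) retry=(1,1)

(re-executing from step 2 with the substitution; state before step 2: counter=6 r=(0,6) succ=(0,0) retry=(0,0))
2 | B LOAD | counter=6 r=(0,6) succ=(0,0) retry=(0,0)
3 | A CAS | counter=6 r=(0,6) succ=(0,0) retry=(1,0)
4 | A LOAD | counter=6 r=(6,6) succ=(0,0) retry=(1,0)
5 | A CAS | counter=7 r=(6,6) succ=(1,0) retry=(1,0)
6 | B CAS | counter=7 r=(6,6) succ=(1,0) retry=(1,1)
7 | B LOAD | counter=7 r=(6,7) succ=(1,0) retry=(1,1)
8 | B CAS | counter=8 r=(6,7) succ=(1,1) retry=(1,1)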